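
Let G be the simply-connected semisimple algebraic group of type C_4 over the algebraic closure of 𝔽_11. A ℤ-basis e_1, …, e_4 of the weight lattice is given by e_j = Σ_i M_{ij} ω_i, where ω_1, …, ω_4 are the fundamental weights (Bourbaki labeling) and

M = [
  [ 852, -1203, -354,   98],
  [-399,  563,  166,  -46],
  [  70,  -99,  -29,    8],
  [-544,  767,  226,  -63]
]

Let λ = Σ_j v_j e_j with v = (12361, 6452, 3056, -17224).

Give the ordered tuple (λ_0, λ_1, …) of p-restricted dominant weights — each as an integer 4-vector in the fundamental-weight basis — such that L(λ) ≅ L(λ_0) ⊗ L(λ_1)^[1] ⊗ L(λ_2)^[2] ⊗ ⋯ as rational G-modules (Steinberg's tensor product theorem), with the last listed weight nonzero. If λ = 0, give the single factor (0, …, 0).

((7, 4, 7, 2), (3, 3, 9, 6))

In the fundamental-weight basis, λ has coordinates c = M·v (v = (12361, 6452, 3056, -17224)):
  c_1 = (852)·(12361) + (-1203)·(6452) + (-354)·(3056) + (98)·(-17224) = 40
  c_2 = (-399)·(12361) + (563)·(6452) + (166)·(3056) + (-46)·(-17224) = 37
  c_3 = (70)·(12361) + (-99)·(6452) + (-29)·(3056) + (8)·(-17224) = 106
  c_4 = (-544)·(12361) + (767)·(6452) + (226)·(3056) + (-63)·(-17224) = 68
Writing each c_i in base p = 11:
  c_1 = 40 = 7·11^0 + 3·11^1
  c_2 = 37 = 4·11^0 + 3·11^1
  c_3 = 106 = 7·11^0 + 9·11^1
  c_4 = 68 = 2·11^0 + 6·11^1
p-restricted factor λ_0 = (7, 4, 7, 2)
p-restricted factor λ_1 = (3, 3, 9, 6)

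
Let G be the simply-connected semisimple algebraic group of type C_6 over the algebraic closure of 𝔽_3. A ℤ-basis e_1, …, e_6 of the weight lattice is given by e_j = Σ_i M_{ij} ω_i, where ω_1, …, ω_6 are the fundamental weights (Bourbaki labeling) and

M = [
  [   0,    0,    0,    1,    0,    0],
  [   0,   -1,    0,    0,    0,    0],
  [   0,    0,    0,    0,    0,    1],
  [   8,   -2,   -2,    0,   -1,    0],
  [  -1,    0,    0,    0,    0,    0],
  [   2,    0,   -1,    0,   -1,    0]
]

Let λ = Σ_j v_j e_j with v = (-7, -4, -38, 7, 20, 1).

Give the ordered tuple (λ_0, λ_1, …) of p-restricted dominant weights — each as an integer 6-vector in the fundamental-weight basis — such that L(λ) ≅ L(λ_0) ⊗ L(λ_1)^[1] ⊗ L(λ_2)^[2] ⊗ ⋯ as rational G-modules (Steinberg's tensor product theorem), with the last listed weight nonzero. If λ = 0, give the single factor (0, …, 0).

((1, 1, 1, 2, 1, 1), (2, 1, 0, 2, 2, 1))

Change of basis e → ω: c = M·v where v = (-7, -4, -38, 7, 20, 1):
  c_1 = (0)·(-7) + (0)·(-4) + (0)·(-38) + 1·7 + 0·20 + 0·1 = 7
  c_2 = (0)·(-7) + (-1)·(-4) + (0)·(-38) + 0·7 + 0·20 + 0·1 = 4
  c_3 = (0)·(-7) + (0)·(-4) + (0)·(-38) + 0·7 + 0·20 + 1·1 = 1
  c_4 = (8)·(-7) + (-2)·(-4) + (-2)·(-38) + 0·7 + (-1)·(20) + 0·1 = 8
  c_5 = (-1)·(-7) + (0)·(-4) + (0)·(-38) + 0·7 + 0·20 + 0·1 = 7
  c_6 = (2)·(-7) + (0)·(-4) + (-1)·(-38) + 0·7 + (-1)·(20) + 0·1 = 4
p = 3; digits c_i = Σ_j d_{ij}·3^j, 0 ≤ d_{ij} < 3:
  c_1 = 7 = 1·3^0 + 2·3^1
  c_2 = 4 = 1·3^0 + 1·3^1
  c_3 = 1 = 1·3^0
  c_4 = 8 = 2·3^0 + 2·3^1
  c_5 = 7 = 1·3^0 + 2·3^1
  c_6 = 4 = 1·3^0 + 1·3^1
p-restricted factor λ_0 = (1, 1, 1, 2, 1, 1)
p-restricted factor λ_1 = (2, 1, 0, 2, 2, 1)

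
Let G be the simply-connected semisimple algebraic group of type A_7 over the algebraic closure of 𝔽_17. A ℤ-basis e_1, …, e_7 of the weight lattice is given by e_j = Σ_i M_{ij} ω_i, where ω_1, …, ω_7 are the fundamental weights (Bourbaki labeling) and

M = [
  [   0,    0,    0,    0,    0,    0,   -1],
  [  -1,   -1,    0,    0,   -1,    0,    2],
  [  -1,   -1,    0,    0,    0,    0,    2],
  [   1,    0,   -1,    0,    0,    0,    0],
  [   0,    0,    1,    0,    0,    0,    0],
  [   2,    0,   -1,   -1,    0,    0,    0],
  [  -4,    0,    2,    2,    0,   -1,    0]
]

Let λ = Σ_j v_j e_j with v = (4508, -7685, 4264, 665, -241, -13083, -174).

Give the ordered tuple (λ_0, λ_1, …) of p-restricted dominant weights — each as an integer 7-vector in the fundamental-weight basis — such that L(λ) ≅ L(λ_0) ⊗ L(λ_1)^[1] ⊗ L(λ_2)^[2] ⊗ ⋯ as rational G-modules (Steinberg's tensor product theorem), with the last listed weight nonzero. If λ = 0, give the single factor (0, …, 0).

((4, 10, 7, 6, 14, 7, 13), (10, 10, 13, 14, 12, 2, 16), (0, 10, 9, 0, 14, 14, 16))

Converting to the ω-basis (c_i = row i of M dotted with v = (4508, -7685, 4264, 665, -241, -13083, -174)):
  c_1 = 0·4508 + (0)·(-7685) + 0·4264 + 0·665 + (0)·(-241) + (0)·(-13083) + (-1)·(-174) = 174
  c_2 = (-1)·(4508) + (-1)·(-7685) + 0·4264 + 0·665 + (-1)·(-241) + (0)·(-13083) + (2)·(-174) = 3070
  c_3 = (-1)·(4508) + (-1)·(-7685) + 0·4264 + 0·665 + (0)·(-241) + (0)·(-13083) + (2)·(-174) = 2829
  c_4 = 1·4508 + (0)·(-7685) + (-1)·(4264) + 0·665 + (0)·(-241) + (0)·(-13083) + (0)·(-174) = 244
  c_5 = 0·4508 + (0)·(-7685) + 1·4264 + 0·665 + (0)·(-241) + (0)·(-13083) + (0)·(-174) = 4264
  c_6 = 2·4508 + (0)·(-7685) + (-1)·(4264) + (-1)·(665) + (0)·(-241) + (0)·(-13083) + (0)·(-174) = 4087
  c_7 = (-4)·(4508) + (0)·(-7685) + 2·4264 + 2·665 + (0)·(-241) + (-1)·(-13083) + (0)·(-174) = 4909
Expand coordinatewise in base 17:
  c_1 = 174 = 4·17^0 + 10·17^1
  c_2 = 3070 = 10·17^0 + 10·17^1 + 10·17^2
  c_3 = 2829 = 7·17^0 + 13·17^1 + 9·17^2
  c_4 = 244 = 6·17^0 + 14·17^1
  c_5 = 4264 = 14·17^0 + 12·17^1 + 14·17^2
  c_6 = 4087 = 7·17^0 + 2·17^1 + 14·17^2
  c_7 = 4909 = 13·17^0 + 16·17^1 + 16·17^2
λ_0 = (4, 10, 7, 6, 14, 7, 13)
λ_1 = (10, 10, 13, 14, 12, 2, 16)
λ_2 = (0, 10, 9, 0, 14, 14, 16)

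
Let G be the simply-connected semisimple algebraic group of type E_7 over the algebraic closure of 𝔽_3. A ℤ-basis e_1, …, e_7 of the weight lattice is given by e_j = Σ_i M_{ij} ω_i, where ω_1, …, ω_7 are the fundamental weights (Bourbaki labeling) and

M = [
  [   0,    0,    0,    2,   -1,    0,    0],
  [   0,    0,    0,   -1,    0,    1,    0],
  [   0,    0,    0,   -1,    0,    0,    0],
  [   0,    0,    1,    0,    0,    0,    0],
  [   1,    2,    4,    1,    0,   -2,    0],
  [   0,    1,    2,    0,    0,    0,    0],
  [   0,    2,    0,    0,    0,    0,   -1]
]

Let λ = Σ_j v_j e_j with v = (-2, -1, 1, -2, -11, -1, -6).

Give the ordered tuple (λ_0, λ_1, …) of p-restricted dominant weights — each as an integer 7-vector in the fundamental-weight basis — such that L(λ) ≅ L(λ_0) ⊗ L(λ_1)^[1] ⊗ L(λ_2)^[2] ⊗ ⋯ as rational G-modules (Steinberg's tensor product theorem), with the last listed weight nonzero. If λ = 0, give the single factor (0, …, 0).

In the fundamental-weight basis, λ has coordinates c = M·v (v = (-2, -1, 1, -2, -11, -1, -6)):
  c_1 = (0)·(-2) + (0)·(-1) + (0)·(1) + (2)·(-2) + (-1)·(-11) + (0)·(-1) + (0)·(-6) = 7
  c_2 = (0)·(-2) + (0)·(-1) + (0)·(1) + (-1)·(-2) + (0)·(-11) + (1)·(-1) + (0)·(-6) = 1
  c_3 = (0)·(-2) + (0)·(-1) + (0)·(1) + (-1)·(-2) + (0)·(-11) + (0)·(-1) + (0)·(-6) = 2
  c_4 = (0)·(-2) + (0)·(-1) + (1)·(1) + (0)·(-2) + (0)·(-11) + (0)·(-1) + (0)·(-6) = 1
  c_5 = (1)·(-2) + (2)·(-1) + (4)·(1) + (1)·(-2) + (0)·(-11) + (-2)·(-1) + (0)·(-6) = 0
  c_6 = (0)·(-2) + (1)·(-1) + (2)·(1) + (0)·(-2) + (0)·(-11) + (0)·(-1) + (0)·(-6) = 1
  c_7 = (0)·(-2) + (2)·(-1) + (0)·(1) + (0)·(-2) + (0)·(-11) + (0)·(-1) + (-1)·(-6) = 4
Base-3 expansion of each c_i:
  c_1 = 7 = 1·3^0 + 2·3^1
  c_2 = 1 = 1·3^0
  c_3 = 2 = 2·3^0
  c_4 = 1 = 1·3^0
  c_5 = 0
  c_6 = 1 = 1·3^0
  c_7 = 4 = 1·3^0 + 1·3^1
Factor λ_0 = (1, 1, 2, 1, 0, 1, 1)
Factor λ_1 = (2, 0, 0, 0, 0, 0, 1)

((1, 1, 2, 1, 0, 1, 1), (2, 0, 0, 0, 0, 0, 1))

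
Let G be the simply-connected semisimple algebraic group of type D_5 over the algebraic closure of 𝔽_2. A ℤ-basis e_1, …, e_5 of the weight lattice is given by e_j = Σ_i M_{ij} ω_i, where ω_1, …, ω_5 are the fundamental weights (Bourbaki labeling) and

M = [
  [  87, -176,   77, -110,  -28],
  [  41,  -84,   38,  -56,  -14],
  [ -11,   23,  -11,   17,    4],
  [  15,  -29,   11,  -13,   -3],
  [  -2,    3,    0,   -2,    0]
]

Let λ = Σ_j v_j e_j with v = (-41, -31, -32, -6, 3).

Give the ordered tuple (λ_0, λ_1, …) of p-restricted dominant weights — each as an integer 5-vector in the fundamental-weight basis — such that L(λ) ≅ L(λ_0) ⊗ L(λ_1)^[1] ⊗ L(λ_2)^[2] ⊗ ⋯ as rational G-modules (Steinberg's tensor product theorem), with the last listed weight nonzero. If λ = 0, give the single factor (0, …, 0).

In the fundamental-weight basis, λ has coordinates c = M·v (v = (-41, -31, -32, -6, 3)):
  c_1 = (87)·(-41) + (-176)·(-31) + (77)·(-32) + (-110)·(-6) + (-28)·(3) = 1
  c_2 = (41)·(-41) + (-84)·(-31) + (38)·(-32) + (-56)·(-6) + (-14)·(3) = 1
  c_3 = (-11)·(-41) + (23)·(-31) + (-11)·(-32) + (17)·(-6) + 4·3 = 0
  c_4 = (15)·(-41) + (-29)·(-31) + (11)·(-32) + (-13)·(-6) + (-3)·(3) = 1
  c_5 = (-2)·(-41) + (3)·(-31) + (0)·(-32) + (-2)·(-6) + 0·3 = 1
Writing each c_i in base p = 2:
  c_1 = 1 = 1·2^0
  c_2 = 1 = 1·2^0
  c_3 = 0
  c_4 = 1 = 1·2^0
  c_5 = 1 = 1·2^0
Factor λ_0 = (1, 1, 0, 1, 1)

((1, 1, 0, 1, 1),)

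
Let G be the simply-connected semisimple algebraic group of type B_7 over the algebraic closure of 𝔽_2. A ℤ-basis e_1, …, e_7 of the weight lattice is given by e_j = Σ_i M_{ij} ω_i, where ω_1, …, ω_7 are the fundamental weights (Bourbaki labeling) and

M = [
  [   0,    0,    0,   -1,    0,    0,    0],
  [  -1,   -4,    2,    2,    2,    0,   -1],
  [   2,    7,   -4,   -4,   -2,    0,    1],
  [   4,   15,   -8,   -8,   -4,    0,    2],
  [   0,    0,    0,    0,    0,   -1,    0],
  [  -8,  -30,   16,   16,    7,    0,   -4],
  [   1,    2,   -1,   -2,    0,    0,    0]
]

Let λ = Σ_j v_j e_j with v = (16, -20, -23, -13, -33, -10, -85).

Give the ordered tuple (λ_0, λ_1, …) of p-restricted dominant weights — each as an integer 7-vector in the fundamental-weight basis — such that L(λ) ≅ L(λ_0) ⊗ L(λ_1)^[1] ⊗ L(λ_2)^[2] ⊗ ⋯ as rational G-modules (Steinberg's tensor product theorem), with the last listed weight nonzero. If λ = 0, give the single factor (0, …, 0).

((1, 1, 1, 0, 0, 1, 1), (0, 1, 0, 1, 1, 0, 0), (1, 0, 0, 1, 0, 1, 0), (1, 1, 0, 1, 1, 0, 1), (0, 0, 1, 0, 0, 0, 1))

Converting to the ω-basis (c_i = row i of M dotted with v = (16, -20, -23, -13, -33, -10, -85)):
  c_1 = 0·16 + (0)·(-20) + (0)·(-23) + (-1)·(-13) + (0)·(-33) + (0)·(-10) + (0)·(-85) = 13
  c_2 = (-1)·(16) + (-4)·(-20) + (2)·(-23) + (2)·(-13) + (2)·(-33) + (0)·(-10) + (-1)·(-85) = 11
  c_3 = 2·16 + (7)·(-20) + (-4)·(-23) + (-4)·(-13) + (-2)·(-33) + (0)·(-10) + (1)·(-85) = 17
  c_4 = 4·16 + (15)·(-20) + (-8)·(-23) + (-8)·(-13) + (-4)·(-33) + (0)·(-10) + (2)·(-85) = 14
  c_5 = 0·16 + (0)·(-20) + (0)·(-23) + (0)·(-13) + (0)·(-33) + (-1)·(-10) + (0)·(-85) = 10
  c_6 = (-8)·(16) + (-30)·(-20) + (16)·(-23) + (16)·(-13) + (7)·(-33) + (0)·(-10) + (-4)·(-85) = 5
  c_7 = 1·16 + (2)·(-20) + (-1)·(-23) + (-2)·(-13) + (0)·(-33) + (0)·(-10) + (0)·(-85) = 25
Base-2 expansion of each c_i:
  c_1 = 13 = 1·2^0 + 0·2^1 + 1·2^2 + 1·2^3
  c_2 = 11 = 1·2^0 + 1·2^1 + 0·2^2 + 1·2^3
  c_3 = 17 = 1·2^0 + 0·2^1 + 0·2^2 + 0·2^3 + 1·2^4
  c_4 = 14 = 0·2^0 + 1·2^1 + 1·2^2 + 1·2^3
  c_5 = 10 = 0·2^0 + 1·2^1 + 0·2^2 + 1·2^3
  c_6 = 5 = 1·2^0 + 0·2^1 + 1·2^2
  c_7 = 25 = 1·2^0 + 0·2^1 + 0·2^2 + 1·2^3 + 1·2^4
λ_0 = (1, 1, 1, 0, 0, 1, 1)
λ_1 = (0, 1, 0, 1, 1, 0, 0)
λ_2 = (1, 0, 0, 1, 0, 1, 0)
λ_3 = (1, 1, 0, 1, 1, 0, 1)
λ_4 = (0, 0, 1, 0, 0, 0, 1)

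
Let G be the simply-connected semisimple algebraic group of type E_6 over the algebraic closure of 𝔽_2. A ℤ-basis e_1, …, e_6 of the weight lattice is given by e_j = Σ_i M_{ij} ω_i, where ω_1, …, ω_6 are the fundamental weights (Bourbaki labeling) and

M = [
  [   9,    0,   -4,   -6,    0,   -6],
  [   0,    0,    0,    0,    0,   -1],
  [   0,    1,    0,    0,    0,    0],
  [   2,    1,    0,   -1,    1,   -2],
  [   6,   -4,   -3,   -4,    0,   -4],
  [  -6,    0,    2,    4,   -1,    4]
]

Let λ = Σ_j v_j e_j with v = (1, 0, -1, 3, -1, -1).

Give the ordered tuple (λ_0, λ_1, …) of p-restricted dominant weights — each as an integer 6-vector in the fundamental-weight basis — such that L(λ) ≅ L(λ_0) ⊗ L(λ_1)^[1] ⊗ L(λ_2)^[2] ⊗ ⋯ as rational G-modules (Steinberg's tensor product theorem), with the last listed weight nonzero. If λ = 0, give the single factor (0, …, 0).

Change of basis e → ω: c = M·v where v = (1, 0, -1, 3, -1, -1):
  c_1 = 9·1 + 0·0 + (-4)·(-1) + (-6)·(3) + (0)·(-1) + (-6)·(-1) = 1
  c_2 = 0·1 + 0·0 + (0)·(-1) + 0·3 + (0)·(-1) + (-1)·(-1) = 1
  c_3 = 0·1 + 1·0 + (0)·(-1) + 0·3 + (0)·(-1) + (0)·(-1) = 0
  c_4 = 2·1 + 1·0 + (0)·(-1) + (-1)·(3) + (1)·(-1) + (-2)·(-1) = 0
  c_5 = 6·1 + (-4)·(0) + (-3)·(-1) + (-4)·(3) + (0)·(-1) + (-4)·(-1) = 1
  c_6 = (-6)·(1) + 0·0 + (2)·(-1) + 4·3 + (-1)·(-1) + (4)·(-1) = 1
Base-2 expansion of each c_i:
  c_1 = 1 = 1·2^0
  c_2 = 1 = 1·2^0
  c_3 = 0
  c_4 = 0
  c_5 = 1 = 1·2^0
  c_6 = 1 = 1·2^0
p-restricted factor λ_0 = (1, 1, 0, 0, 1, 1)

((1, 1, 0, 0, 1, 1),)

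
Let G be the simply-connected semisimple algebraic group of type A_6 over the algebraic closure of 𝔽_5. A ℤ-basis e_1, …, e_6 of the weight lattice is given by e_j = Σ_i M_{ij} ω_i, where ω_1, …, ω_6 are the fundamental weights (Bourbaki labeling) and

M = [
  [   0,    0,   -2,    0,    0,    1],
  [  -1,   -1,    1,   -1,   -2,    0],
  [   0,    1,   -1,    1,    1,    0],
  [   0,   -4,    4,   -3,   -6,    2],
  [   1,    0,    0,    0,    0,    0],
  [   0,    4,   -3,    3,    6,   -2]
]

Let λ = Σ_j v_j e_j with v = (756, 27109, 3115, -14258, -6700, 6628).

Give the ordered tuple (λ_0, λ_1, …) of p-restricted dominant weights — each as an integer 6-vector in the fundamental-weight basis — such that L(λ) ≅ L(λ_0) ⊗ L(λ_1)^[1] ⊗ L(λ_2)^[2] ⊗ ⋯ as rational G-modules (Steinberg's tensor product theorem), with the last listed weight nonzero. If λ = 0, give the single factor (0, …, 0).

((3, 3, 1, 4, 1, 1), (4, 1, 2, 0, 1, 2), (0, 1, 1, 0, 0, 4), (3, 3, 4, 2, 1, 2), (0, 4, 4, 0, 1, 4))

Change of basis e → ω: c = M·v where v = (756, 27109, 3115, -14258, -6700, 6628):
  c_1 = 0*756 + 0*27109 + -2*3115 + 0*-14258 + 0*-6700 + 1*6628 = 398
  c_2 = -1*756 + -1*27109 + 1*3115 + -1*-14258 + -2*-6700 + 0*6628 = 2908
  c_3 = 0*756 + 1*27109 + -1*3115 + 1*-14258 + 1*-6700 + 0*6628 = 3036
  c_4 = 0*756 + -4*27109 + 4*3115 + -3*-14258 + -6*-6700 + 2*6628 = 254
  c_5 = 1*756 + 0*27109 + 0*3115 + 0*-14258 + 0*-6700 + 0*6628 = 756
  c_6 = 0*756 + 4*27109 + -3*3115 + 3*-14258 + 6*-6700 + -2*6628 = 2861
Expand coordinatewise in base 5:
  c_1 = 398 = 3·5^0 + 4·5^1 + 0·5^2 + 3·5^3
  c_2 = 2908 = 3·5^0 + 1·5^1 + 1·5^2 + 3·5^3 + 4·5^4
  c_3 = 3036 = 1·5^0 + 2·5^1 + 1·5^2 + 4·5^3 + 4·5^4
  c_4 = 254 = 4·5^0 + 0·5^1 + 0·5^2 + 2·5^3
  c_5 = 756 = 1·5^0 + 1·5^1 + 0·5^2 + 1·5^3 + 1·5^4
  c_6 = 2861 = 1·5^0 + 2·5^1 + 4·5^2 + 2·5^3 + 4·5^4
p-restricted factor λ_0 = (3, 3, 1, 4, 1, 1)
p-restricted factor λ_1 = (4, 1, 2, 0, 1, 2)
p-restricted factor λ_2 = (0, 1, 1, 0, 0, 4)
p-restricted factor λ_3 = (3, 3, 4, 2, 1, 2)
p-restricted factor λ_4 = (0, 4, 4, 0, 1, 4)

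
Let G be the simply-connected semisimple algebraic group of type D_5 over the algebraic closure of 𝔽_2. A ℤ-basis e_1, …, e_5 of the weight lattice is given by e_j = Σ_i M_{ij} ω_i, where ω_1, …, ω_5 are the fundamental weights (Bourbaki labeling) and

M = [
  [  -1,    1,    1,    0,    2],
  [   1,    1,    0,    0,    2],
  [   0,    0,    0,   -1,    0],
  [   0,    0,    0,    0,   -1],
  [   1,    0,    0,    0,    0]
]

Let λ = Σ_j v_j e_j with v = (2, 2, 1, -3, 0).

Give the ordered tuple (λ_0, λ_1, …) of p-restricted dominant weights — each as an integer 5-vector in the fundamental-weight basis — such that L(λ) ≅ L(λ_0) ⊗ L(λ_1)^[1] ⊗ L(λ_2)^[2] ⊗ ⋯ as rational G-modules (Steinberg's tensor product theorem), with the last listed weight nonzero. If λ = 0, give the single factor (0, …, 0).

((1, 0, 1, 0, 0), (0, 0, 1, 0, 1), (0, 1, 0, 0, 0))

Converting to the ω-basis (c_i = row i of M dotted with v = (2, 2, 1, -3, 0)):
  c_1 = (-1)·(2) + (1)·(2) + (1)·(1) + (0)·(-3) + (2)·(0) = 1
  c_2 = (1)·(2) + (1)·(2) + (0)·(1) + (0)·(-3) + (2)·(0) = 4
  c_3 = (0)·(2) + (0)·(2) + (0)·(1) + (-1)·(-3) + (0)·(0) = 3
  c_4 = (0)·(2) + (0)·(2) + (0)·(1) + (0)·(-3) + (-1)·(0) = 0
  c_5 = (1)·(2) + (0)·(2) + (0)·(1) + (0)·(-3) + (0)·(0) = 2
p = 2; digits c_i = Σ_j d_{ij}·2^j, 0 ≤ d_{ij} < 2:
  c_1 = 1 = 1·2^0
  c_2 = 4 = 0·2^0 + 0·2^1 + 1·2^2
  c_3 = 3 = 1·2^0 + 1·2^1
  c_4 = 0
  c_5 = 2 = 0·2^0 + 1·2^1
Factor λ_0 = (1, 0, 1, 0, 0)
Factor λ_1 = (0, 0, 1, 0, 1)
Factor λ_2 = (0, 1, 0, 0, 0)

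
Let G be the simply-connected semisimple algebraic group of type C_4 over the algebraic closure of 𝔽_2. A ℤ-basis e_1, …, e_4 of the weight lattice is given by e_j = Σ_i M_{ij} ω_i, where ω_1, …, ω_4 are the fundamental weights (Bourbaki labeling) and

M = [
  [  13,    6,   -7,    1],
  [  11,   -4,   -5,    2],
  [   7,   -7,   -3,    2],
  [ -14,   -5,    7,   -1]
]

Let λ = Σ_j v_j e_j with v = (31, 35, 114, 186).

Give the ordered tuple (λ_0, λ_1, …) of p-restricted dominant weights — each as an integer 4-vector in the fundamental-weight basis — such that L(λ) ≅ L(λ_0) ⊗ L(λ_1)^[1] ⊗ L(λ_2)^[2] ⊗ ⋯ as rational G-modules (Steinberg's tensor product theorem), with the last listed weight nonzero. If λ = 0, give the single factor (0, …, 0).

ω-coordinates c = M·v, v = (31, 35, 114, 186):
  c_1 = 13*31 + 6*35 + -7*114 + 1*186 = 1
  c_2 = 11*31 + -4*35 + -5*114 + 2*186 = 3
  c_3 = 7*31 + -7*35 + -3*114 + 2*186 = 2
  c_4 = -14*31 + -5*35 + 7*114 + -1*186 = 3
Expand coordinatewise in base 2:
  c_1 = 1 = 1·2^0
  c_2 = 3 = 1·2^0 + 1·2^1
  c_3 = 2 = 0·2^0 + 1·2^1
  c_4 = 3 = 1·2^0 + 1·2^1
Factor λ_0 = (1, 1, 0, 1)
Factor λ_1 = (0, 1, 1, 1)

((1, 1, 0, 1), (0, 1, 1, 1))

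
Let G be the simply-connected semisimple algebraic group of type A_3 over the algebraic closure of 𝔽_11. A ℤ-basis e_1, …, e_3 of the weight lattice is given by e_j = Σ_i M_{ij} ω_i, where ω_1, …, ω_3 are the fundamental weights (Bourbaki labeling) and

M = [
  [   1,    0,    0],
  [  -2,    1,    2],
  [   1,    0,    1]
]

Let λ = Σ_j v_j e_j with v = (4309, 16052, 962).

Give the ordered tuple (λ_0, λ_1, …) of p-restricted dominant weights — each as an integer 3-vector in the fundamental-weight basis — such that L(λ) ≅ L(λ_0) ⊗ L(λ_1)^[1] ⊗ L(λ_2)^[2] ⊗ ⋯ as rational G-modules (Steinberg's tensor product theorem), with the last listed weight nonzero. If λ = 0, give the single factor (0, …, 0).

ω-coordinates c = M·v, v = (4309, 16052, 962):
  c_1 = 1*4309 + 0*16052 + 0*962 = 4309
  c_2 = -2*4309 + 1*16052 + 2*962 = 9358
  c_3 = 1*4309 + 0*16052 + 1*962 = 5271
Expand coordinatewise in base 11:
  c_1 = 4309 = 8·11^0 + 6·11^1 + 2·11^2 + 3·11^3
  c_2 = 9358 = 8·11^0 + 3·11^1 + 0·11^2 + 7·11^3
  c_3 = 5271 = 2·11^0 + 6·11^1 + 10·11^2 + 3·11^3
Factor λ_0 = (8, 8, 2)
Factor λ_1 = (6, 3, 6)
Factor λ_2 = (2, 0, 10)
Factor λ_3 = (3, 7, 3)

((8, 8, 2), (6, 3, 6), (2, 0, 10), (3, 7, 3))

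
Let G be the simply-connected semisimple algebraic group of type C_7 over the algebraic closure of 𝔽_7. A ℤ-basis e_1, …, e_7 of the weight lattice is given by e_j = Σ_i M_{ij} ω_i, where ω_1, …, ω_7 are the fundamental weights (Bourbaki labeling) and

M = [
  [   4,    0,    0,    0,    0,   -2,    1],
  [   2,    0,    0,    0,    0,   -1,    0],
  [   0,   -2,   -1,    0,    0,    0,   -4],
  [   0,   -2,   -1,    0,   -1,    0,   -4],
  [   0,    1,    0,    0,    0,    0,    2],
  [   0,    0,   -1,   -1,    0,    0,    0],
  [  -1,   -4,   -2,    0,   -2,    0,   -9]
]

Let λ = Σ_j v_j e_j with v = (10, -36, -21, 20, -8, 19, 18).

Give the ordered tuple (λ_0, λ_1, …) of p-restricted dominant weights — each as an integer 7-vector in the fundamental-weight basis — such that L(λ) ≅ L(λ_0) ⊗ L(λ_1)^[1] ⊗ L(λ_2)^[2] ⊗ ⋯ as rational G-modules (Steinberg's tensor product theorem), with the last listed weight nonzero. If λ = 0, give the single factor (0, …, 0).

((6, 1, 0, 1, 0, 1, 2), (2, 0, 3, 4, 0, 0, 4))

Compute c_i = Σ_j M_{ij} v_j with v = (10, -36, -21, 20, -8, 19, 18):
  c_1 = 4·10 + (0)·(-36) + (0)·(-21) + 0·20 + (0)·(-8) + (-2)·(19) + 1·18 = 20
  c_2 = 2·10 + (0)·(-36) + (0)·(-21) + 0·20 + (0)·(-8) + (-1)·(19) + 0·18 = 1
  c_3 = 0·10 + (-2)·(-36) + (-1)·(-21) + 0·20 + (0)·(-8) + 0·19 + (-4)·(18) = 21
  c_4 = 0·10 + (-2)·(-36) + (-1)·(-21) + 0·20 + (-1)·(-8) + 0·19 + (-4)·(18) = 29
  c_5 = 0·10 + (1)·(-36) + (0)·(-21) + 0·20 + (0)·(-8) + 0·19 + 2·18 = 0
  c_6 = 0·10 + (0)·(-36) + (-1)·(-21) + (-1)·(20) + (0)·(-8) + 0·19 + 0·18 = 1
  c_7 = (-1)·(10) + (-4)·(-36) + (-2)·(-21) + 0·20 + (-2)·(-8) + 0·19 + (-9)·(18) = 30
Writing each c_i in base p = 7:
  c_1 = 20 = 6·7^0 + 2·7^1
  c_2 = 1 = 1·7^0
  c_3 = 21 = 0·7^0 + 3·7^1
  c_4 = 29 = 1·7^0 + 4·7^1
  c_5 = 0
  c_6 = 1 = 1·7^0
  c_7 = 30 = 2·7^0 + 4·7^1
Factor λ_0 = (6, 1, 0, 1, 0, 1, 2)
Factor λ_1 = (2, 0, 3, 4, 0, 0, 4)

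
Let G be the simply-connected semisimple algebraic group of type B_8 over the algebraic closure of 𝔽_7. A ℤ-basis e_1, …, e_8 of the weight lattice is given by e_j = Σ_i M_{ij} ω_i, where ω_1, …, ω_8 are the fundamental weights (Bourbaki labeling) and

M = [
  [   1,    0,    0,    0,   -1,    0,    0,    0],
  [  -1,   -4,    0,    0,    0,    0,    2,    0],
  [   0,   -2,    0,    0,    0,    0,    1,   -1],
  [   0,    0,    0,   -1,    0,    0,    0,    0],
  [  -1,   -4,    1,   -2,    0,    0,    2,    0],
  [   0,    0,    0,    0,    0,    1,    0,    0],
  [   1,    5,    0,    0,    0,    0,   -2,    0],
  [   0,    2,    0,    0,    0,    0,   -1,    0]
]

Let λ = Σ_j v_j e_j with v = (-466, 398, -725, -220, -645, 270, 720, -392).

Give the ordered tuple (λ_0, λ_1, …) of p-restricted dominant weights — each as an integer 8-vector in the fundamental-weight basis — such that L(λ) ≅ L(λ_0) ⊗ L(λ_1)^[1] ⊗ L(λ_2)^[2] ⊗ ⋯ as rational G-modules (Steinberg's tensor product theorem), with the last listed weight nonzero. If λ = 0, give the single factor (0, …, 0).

((4, 6, 1, 3, 1, 4, 0, 6), (4, 2, 3, 3, 4, 3, 5, 3), (3, 6, 6, 4, 0, 5, 1, 1))

Compute c_i = Σ_j M_{ij} v_j with v = (-466, 398, -725, -220, -645, 270, 720, -392):
  c_1 = (1)·(-466) + (0)·(398) + (0)·(-725) + (0)·(-220) + (-1)·(-645) + (0)·(270) + (0)·(720) + (0)·(-392) = 179
  c_2 = (-1)·(-466) + (-4)·(398) + (0)·(-725) + (0)·(-220) + (0)·(-645) + (0)·(270) + (2)·(720) + (0)·(-392) = 314
  c_3 = (0)·(-466) + (-2)·(398) + (0)·(-725) + (0)·(-220) + (0)·(-645) + (0)·(270) + (1)·(720) + (-1)·(-392) = 316
  c_4 = (0)·(-466) + (0)·(398) + (0)·(-725) + (-1)·(-220) + (0)·(-645) + (0)·(270) + (0)·(720) + (0)·(-392) = 220
  c_5 = (-1)·(-466) + (-4)·(398) + (1)·(-725) + (-2)·(-220) + (0)·(-645) + (0)·(270) + (2)·(720) + (0)·(-392) = 29
  c_6 = (0)·(-466) + (0)·(398) + (0)·(-725) + (0)·(-220) + (0)·(-645) + (1)·(270) + (0)·(720) + (0)·(-392) = 270
  c_7 = (1)·(-466) + (5)·(398) + (0)·(-725) + (0)·(-220) + (0)·(-645) + (0)·(270) + (-2)·(720) + (0)·(-392) = 84
  c_8 = (0)·(-466) + (2)·(398) + (0)·(-725) + (0)·(-220) + (0)·(-645) + (0)·(270) + (-1)·(720) + (0)·(-392) = 76
Base-7 expansion of each c_i:
  c_1 = 179 = 4·7^0 + 4·7^1 + 3·7^2
  c_2 = 314 = 6·7^0 + 2·7^1 + 6·7^2
  c_3 = 316 = 1·7^0 + 3·7^1 + 6·7^2
  c_4 = 220 = 3·7^0 + 3·7^1 + 4·7^2
  c_5 = 29 = 1·7^0 + 4·7^1
  c_6 = 270 = 4·7^0 + 3·7^1 + 5·7^2
  c_7 = 84 = 0·7^0 + 5·7^1 + 1·7^2
  c_8 = 76 = 6·7^0 + 3·7^1 + 1·7^2
p-restricted factor λ_0 = (4, 6, 1, 3, 1, 4, 0, 6)
p-restricted factor λ_1 = (4, 2, 3, 3, 4, 3, 5, 3)
p-restricted factor λ_2 = (3, 6, 6, 4, 0, 5, 1, 1)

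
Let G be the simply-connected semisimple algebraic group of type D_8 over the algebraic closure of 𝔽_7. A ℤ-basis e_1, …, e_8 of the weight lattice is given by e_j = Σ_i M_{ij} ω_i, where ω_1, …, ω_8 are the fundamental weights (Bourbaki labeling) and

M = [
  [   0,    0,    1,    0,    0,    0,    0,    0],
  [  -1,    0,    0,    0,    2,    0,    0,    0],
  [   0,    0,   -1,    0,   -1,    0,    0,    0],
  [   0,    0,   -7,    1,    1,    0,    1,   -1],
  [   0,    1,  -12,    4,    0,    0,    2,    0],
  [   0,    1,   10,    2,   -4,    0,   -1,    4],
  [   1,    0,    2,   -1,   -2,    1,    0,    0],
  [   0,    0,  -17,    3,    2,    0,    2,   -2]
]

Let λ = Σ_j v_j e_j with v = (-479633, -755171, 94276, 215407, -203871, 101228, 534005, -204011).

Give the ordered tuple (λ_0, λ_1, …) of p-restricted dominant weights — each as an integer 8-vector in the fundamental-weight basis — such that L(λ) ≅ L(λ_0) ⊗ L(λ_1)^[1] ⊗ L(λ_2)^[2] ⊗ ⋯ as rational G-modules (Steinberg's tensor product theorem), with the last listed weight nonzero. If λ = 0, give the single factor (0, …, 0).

((0, 1, 3, 6, 0, 6, 4, 1), (0, 1, 4, 6, 5, 6, 4, 0), (6, 4, 3, 1, 5, 2, 1, 0), (1, 6, 4, 2, 6, 6, 0, 4), (4, 1, 3, 2, 3, 6, 1, 4), (5, 4, 6, 5, 2, 4, 0, 6))

Converting to the ω-basis (c_i = row i of M dotted with v = (-479633, -755171, 94276, 215407, -203871, 101228, 534005, -204011)):
  c_1 = 0*-479633 + 0*-755171 + 1*94276 + 0*215407 + 0*-203871 + 0*101228 + 0*534005 + 0*-204011 = 94276
  c_2 = -1*-479633 + 0*-755171 + 0*94276 + 0*215407 + 2*-203871 + 0*101228 + 0*534005 + 0*-204011 = 71891
  c_3 = 0*-479633 + 0*-755171 + -1*94276 + 0*215407 + -1*-203871 + 0*101228 + 0*534005 + 0*-204011 = 109595
  c_4 = 0*-479633 + 0*-755171 + -7*94276 + 1*215407 + 1*-203871 + 0*101228 + 1*534005 + -1*-204011 = 89620
  c_5 = 0*-479633 + 1*-755171 + -12*94276 + 4*215407 + 0*-203871 + 0*101228 + 2*534005 + 0*-204011 = 43155
  c_6 = 0*-479633 + 1*-755171 + 10*94276 + 2*215407 + -4*-203871 + 0*101228 + -1*534005 + 4*-204011 = 83838
  c_7 = 1*-479633 + 0*-755171 + 2*94276 + -1*215407 + -2*-203871 + 1*101228 + 0*534005 + 0*-204011 = 2482
  c_8 = 0*-479633 + 0*-755171 + -17*94276 + 3*215407 + 2*-203871 + 0*101228 + 2*534005 + -2*-204011 = 111819
Base-7 expansion of each c_i:
  c_1 = 94276 = 0·7^0 + 0·7^1 + 6·7^2 + 1·7^3 + 4·7^4 + 5·7^5
  c_2 = 71891 = 1·7^0 + 1·7^1 + 4·7^2 + 6·7^3 + 1·7^4 + 4·7^5
  c_3 = 109595 = 3·7^0 + 4·7^1 + 3·7^2 + 4·7^3 + 3·7^4 + 6·7^5
  c_4 = 89620 = 6·7^0 + 6·7^1 + 1·7^2 + 2·7^3 + 2·7^4 + 5·7^5
  c_5 = 43155 = 0·7^0 + 5·7^1 + 5·7^2 + 6·7^3 + 3·7^4 + 2·7^5
  c_6 = 83838 = 6·7^0 + 6·7^1 + 2·7^2 + 6·7^3 + 6·7^4 + 4·7^5
  c_7 = 2482 = 4·7^0 + 4·7^1 + 1·7^2 + 0·7^3 + 1·7^4
  c_8 = 111819 = 1·7^0 + 0·7^1 + 0·7^2 + 4·7^3 + 4·7^4 + 6·7^5
p-restricted factor λ_0 = (0, 1, 3, 6, 0, 6, 4, 1)
p-restricted factor λ_1 = (0, 1, 4, 6, 5, 6, 4, 0)
p-restricted factor λ_2 = (6, 4, 3, 1, 5, 2, 1, 0)
p-restricted factor λ_3 = (1, 6, 4, 2, 6, 6, 0, 4)
p-restricted factor λ_4 = (4, 1, 3, 2, 3, 6, 1, 4)
p-restricted factor λ_5 = (5, 4, 6, 5, 2, 4, 0, 6)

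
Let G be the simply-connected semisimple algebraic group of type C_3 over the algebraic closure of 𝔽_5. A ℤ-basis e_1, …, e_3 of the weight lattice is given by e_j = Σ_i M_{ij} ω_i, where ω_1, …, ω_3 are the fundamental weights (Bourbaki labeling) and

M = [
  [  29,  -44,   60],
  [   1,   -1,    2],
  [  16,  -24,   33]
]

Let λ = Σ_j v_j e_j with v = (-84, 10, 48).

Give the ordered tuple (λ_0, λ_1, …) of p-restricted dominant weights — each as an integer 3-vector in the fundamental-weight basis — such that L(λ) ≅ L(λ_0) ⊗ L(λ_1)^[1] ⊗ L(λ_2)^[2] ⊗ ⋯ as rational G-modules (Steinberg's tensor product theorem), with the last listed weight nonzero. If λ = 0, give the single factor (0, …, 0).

((4, 2, 0),)

Converting to the ω-basis (c_i = row i of M dotted with v = (-84, 10, 48)):
  c_1 = 29*-84 + -44*10 + 60*48 = 4
  c_2 = 1*-84 + -1*10 + 2*48 = 2
  c_3 = 16*-84 + -24*10 + 33*48 = 0
p = 5; digits c_i = Σ_j d_{ij}·5^j, 0 ≤ d_{ij} < 5:
  c_1 = 4 = 4·5^0
  c_2 = 2 = 2·5^0
  c_3 = 0
λ_0 = (4, 2, 0)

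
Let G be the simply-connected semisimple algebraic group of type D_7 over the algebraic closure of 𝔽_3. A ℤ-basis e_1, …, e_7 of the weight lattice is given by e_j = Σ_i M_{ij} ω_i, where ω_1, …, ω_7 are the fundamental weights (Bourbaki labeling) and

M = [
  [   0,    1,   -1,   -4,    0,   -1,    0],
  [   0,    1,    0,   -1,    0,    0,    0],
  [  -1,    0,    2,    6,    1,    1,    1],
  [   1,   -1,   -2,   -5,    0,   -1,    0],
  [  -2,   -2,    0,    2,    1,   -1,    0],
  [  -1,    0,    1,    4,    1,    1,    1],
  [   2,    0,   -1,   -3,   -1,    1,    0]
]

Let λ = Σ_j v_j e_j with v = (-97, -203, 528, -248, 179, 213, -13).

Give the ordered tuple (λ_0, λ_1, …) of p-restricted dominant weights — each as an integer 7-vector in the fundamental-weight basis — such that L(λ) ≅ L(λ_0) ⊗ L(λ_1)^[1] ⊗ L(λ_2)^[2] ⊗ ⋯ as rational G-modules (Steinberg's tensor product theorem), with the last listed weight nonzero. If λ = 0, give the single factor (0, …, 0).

In the fundamental-weight basis, λ has coordinates c = M·v (v = (-97, -203, 528, -248, 179, 213, -13)):
  c_1 = 0*-97 + 1*-203 + -1*528 + -4*-248 + 0*179 + -1*213 + 0*-13 = 48
  c_2 = 0*-97 + 1*-203 + 0*528 + -1*-248 + 0*179 + 0*213 + 0*-13 = 45
  c_3 = -1*-97 + 0*-203 + 2*528 + 6*-248 + 1*179 + 1*213 + 1*-13 = 44
  c_4 = 1*-97 + -1*-203 + -2*528 + -5*-248 + 0*179 + -1*213 + 0*-13 = 77
  c_5 = -2*-97 + -2*-203 + 0*528 + 2*-248 + 1*179 + -1*213 + 0*-13 = 70
  c_6 = -1*-97 + 0*-203 + 1*528 + 4*-248 + 1*179 + 1*213 + 1*-13 = 12
  c_7 = 2*-97 + 0*-203 + -1*528 + -3*-248 + -1*179 + 1*213 + 0*-13 = 56
Expand coordinatewise in base 3:
  c_1 = 48 = 0·3^0 + 1·3^1 + 2·3^2 + 1·3^3
  c_2 = 45 = 0·3^0 + 0·3^1 + 2·3^2 + 1·3^3
  c_3 = 44 = 2·3^0 + 2·3^1 + 1·3^2 + 1·3^3
  c_4 = 77 = 2·3^0 + 1·3^1 + 2·3^2 + 2·3^3
  c_5 = 70 = 1·3^0 + 2·3^1 + 1·3^2 + 2·3^3
  c_6 = 12 = 0·3^0 + 1·3^1 + 1·3^2
  c_7 = 56 = 2·3^0 + 0·3^1 + 0·3^2 + 2·3^3
λ_0 = (0, 0, 2, 2, 1, 0, 2)
λ_1 = (1, 0, 2, 1, 2, 1, 0)
λ_2 = (2, 2, 1, 2, 1, 1, 0)
λ_3 = (1, 1, 1, 2, 2, 0, 2)

((0, 0, 2, 2, 1, 0, 2), (1, 0, 2, 1, 2, 1, 0), (2, 2, 1, 2, 1, 1, 0), (1, 1, 1, 2, 2, 0, 2))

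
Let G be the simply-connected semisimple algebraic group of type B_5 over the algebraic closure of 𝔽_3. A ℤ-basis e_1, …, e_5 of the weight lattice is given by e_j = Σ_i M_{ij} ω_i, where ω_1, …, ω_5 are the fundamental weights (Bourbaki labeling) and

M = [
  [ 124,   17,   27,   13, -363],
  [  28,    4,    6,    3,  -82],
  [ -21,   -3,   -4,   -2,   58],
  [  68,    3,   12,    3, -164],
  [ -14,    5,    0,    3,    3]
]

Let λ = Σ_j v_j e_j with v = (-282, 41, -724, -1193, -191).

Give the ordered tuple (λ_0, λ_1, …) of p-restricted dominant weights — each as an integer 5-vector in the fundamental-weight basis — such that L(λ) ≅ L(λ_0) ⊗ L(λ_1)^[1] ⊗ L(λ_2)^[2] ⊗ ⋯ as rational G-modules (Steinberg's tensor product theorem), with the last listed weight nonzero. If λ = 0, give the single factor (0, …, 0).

((2, 1, 0, 1, 1), (1, 2, 1, 1, 0))

Change of basis e → ω: c = M·v where v = (-282, 41, -724, -1193, -191):
  c_1 = (124)·(-282) + 17·41 + (27)·(-724) + (13)·(-1193) + (-363)·(-191) = 5
  c_2 = (28)·(-282) + 4·41 + (6)·(-724) + (3)·(-1193) + (-82)·(-191) = 7
  c_3 = (-21)·(-282) + (-3)·(41) + (-4)·(-724) + (-2)·(-1193) + (58)·(-191) = 3
  c_4 = (68)·(-282) + 3·41 + (12)·(-724) + (3)·(-1193) + (-164)·(-191) = 4
  c_5 = (-14)·(-282) + 5·41 + (0)·(-724) + (3)·(-1193) + (3)·(-191) = 1
Expand coordinatewise in base 3:
  c_1 = 5 = 2·3^0 + 1·3^1
  c_2 = 7 = 1·3^0 + 2·3^1
  c_3 = 3 = 0·3^0 + 1·3^1
  c_4 = 4 = 1·3^0 + 1·3^1
  c_5 = 1 = 1·3^0
p-restricted factor λ_0 = (2, 1, 0, 1, 1)
p-restricted factor λ_1 = (1, 2, 1, 1, 0)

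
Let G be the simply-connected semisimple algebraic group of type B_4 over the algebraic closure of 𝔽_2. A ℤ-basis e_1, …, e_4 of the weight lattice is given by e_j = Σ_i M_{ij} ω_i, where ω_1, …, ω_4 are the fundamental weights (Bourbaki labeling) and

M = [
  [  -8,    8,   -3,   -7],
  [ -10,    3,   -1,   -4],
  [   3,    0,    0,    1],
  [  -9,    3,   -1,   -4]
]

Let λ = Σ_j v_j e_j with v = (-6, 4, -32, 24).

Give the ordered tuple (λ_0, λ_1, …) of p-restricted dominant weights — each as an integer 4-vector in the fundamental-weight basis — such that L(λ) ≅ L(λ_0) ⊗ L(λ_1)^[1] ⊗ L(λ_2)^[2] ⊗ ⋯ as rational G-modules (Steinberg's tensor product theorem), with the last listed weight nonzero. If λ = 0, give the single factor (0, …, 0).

Compute c_i = Σ_j M_{ij} v_j with v = (-6, 4, -32, 24):
  c_1 = (-8)·(-6) + 8·4 + (-3)·(-32) + (-7)·(24) = 8
  c_2 = (-10)·(-6) + 3·4 + (-1)·(-32) + (-4)·(24) = 8
  c_3 = (3)·(-6) + 0·4 + (0)·(-32) + 1·24 = 6
  c_4 = (-9)·(-6) + 3·4 + (-1)·(-32) + (-4)·(24) = 2
Expand coordinatewise in base 2:
  c_1 = 8 = 0·2^0 + 0·2^1 + 0·2^2 + 1·2^3
  c_2 = 8 = 0·2^0 + 0·2^1 + 0·2^2 + 1·2^3
  c_3 = 6 = 0·2^0 + 1·2^1 + 1·2^2
  c_4 = 2 = 0·2^0 + 1·2^1
p-restricted factor λ_0 = (0, 0, 0, 0)
p-restricted factor λ_1 = (0, 0, 1, 1)
p-restricted factor λ_2 = (0, 0, 1, 0)
p-restricted factor λ_3 = (1, 1, 0, 0)

((0, 0, 0, 0), (0, 0, 1, 1), (0, 0, 1, 0), (1, 1, 0, 0))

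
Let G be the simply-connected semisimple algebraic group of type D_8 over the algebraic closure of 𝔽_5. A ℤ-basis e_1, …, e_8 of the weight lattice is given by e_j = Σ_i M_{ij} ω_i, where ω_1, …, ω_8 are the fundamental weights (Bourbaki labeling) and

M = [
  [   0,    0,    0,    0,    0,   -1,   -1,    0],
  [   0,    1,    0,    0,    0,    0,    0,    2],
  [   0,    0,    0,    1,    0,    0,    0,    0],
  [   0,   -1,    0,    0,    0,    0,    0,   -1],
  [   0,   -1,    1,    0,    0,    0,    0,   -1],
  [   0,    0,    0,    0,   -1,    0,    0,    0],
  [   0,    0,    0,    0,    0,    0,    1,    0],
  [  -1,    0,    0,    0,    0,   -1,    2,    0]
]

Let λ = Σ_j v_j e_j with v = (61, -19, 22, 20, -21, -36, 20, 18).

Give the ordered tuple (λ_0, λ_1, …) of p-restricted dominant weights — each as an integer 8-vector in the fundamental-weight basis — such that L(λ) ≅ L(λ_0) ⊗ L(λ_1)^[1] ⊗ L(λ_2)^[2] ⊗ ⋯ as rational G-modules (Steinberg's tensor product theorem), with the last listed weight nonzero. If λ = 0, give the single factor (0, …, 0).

ω-coordinates c = M·v, v = (61, -19, 22, 20, -21, -36, 20, 18):
  c_1 = (0)·(61) + (0)·(-19) + (0)·(22) + (0)·(20) + (0)·(-21) + (-1)·(-36) + (-1)·(20) + (0)·(18) = 16
  c_2 = (0)·(61) + (1)·(-19) + (0)·(22) + (0)·(20) + (0)·(-21) + (0)·(-36) + (0)·(20) + (2)·(18) = 17
  c_3 = (0)·(61) + (0)·(-19) + (0)·(22) + (1)·(20) + (0)·(-21) + (0)·(-36) + (0)·(20) + (0)·(18) = 20
  c_4 = (0)·(61) + (-1)·(-19) + (0)·(22) + (0)·(20) + (0)·(-21) + (0)·(-36) + (0)·(20) + (-1)·(18) = 1
  c_5 = (0)·(61) + (-1)·(-19) + (1)·(22) + (0)·(20) + (0)·(-21) + (0)·(-36) + (0)·(20) + (-1)·(18) = 23
  c_6 = (0)·(61) + (0)·(-19) + (0)·(22) + (0)·(20) + (-1)·(-21) + (0)·(-36) + (0)·(20) + (0)·(18) = 21
  c_7 = (0)·(61) + (0)·(-19) + (0)·(22) + (0)·(20) + (0)·(-21) + (0)·(-36) + (1)·(20) + (0)·(18) = 20
  c_8 = (-1)·(61) + (0)·(-19) + (0)·(22) + (0)·(20) + (0)·(-21) + (-1)·(-36) + (2)·(20) + (0)·(18) = 15
Writing each c_i in base p = 5:
  c_1 = 16 = 1·5^0 + 3·5^1
  c_2 = 17 = 2·5^0 + 3·5^1
  c_3 = 20 = 0·5^0 + 4·5^1
  c_4 = 1 = 1·5^0
  c_5 = 23 = 3·5^0 + 4·5^1
  c_6 = 21 = 1·5^0 + 4·5^1
  c_7 = 20 = 0·5^0 + 4·5^1
  c_8 = 15 = 0·5^0 + 3·5^1
Factor λ_0 = (1, 2, 0, 1, 3, 1, 0, 0)
Factor λ_1 = (3, 3, 4, 0, 4, 4, 4, 3)

((1, 2, 0, 1, 3, 1, 0, 0), (3, 3, 4, 0, 4, 4, 4, 3))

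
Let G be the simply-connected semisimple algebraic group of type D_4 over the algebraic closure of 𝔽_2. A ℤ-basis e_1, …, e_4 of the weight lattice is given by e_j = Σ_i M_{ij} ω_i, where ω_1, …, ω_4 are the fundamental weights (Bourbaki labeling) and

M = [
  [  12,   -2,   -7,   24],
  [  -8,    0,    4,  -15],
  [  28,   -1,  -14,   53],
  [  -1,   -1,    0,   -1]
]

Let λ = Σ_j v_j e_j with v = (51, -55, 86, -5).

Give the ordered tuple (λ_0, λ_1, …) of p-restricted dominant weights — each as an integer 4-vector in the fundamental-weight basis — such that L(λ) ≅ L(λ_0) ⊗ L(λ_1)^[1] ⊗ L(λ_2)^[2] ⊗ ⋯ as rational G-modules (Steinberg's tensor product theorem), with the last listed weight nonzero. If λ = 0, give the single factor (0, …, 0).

Change of basis e → ω: c = M·v where v = (51, -55, 86, -5):
  c_1 = (12)·(51) + (-2)·(-55) + (-7)·(86) + (24)·(-5) = 0
  c_2 = (-8)·(51) + (0)·(-55) + (4)·(86) + (-15)·(-5) = 11
  c_3 = (28)·(51) + (-1)·(-55) + (-14)·(86) + (53)·(-5) = 14
  c_4 = (-1)·(51) + (-1)·(-55) + (0)·(86) + (-1)·(-5) = 9
Base-2 expansion of each c_i:
  c_1 = 0
  c_2 = 11 = 1·2^0 + 1·2^1 + 0·2^2 + 1·2^3
  c_3 = 14 = 0·2^0 + 1·2^1 + 1·2^2 + 1·2^3
  c_4 = 9 = 1·2^0 + 0·2^1 + 0·2^2 + 1·2^3
λ_0 = (0, 1, 0, 1)
λ_1 = (0, 1, 1, 0)
λ_2 = (0, 0, 1, 0)
λ_3 = (0, 1, 1, 1)

((0, 1, 0, 1), (0, 1, 1, 0), (0, 0, 1, 0), (0, 1, 1, 1))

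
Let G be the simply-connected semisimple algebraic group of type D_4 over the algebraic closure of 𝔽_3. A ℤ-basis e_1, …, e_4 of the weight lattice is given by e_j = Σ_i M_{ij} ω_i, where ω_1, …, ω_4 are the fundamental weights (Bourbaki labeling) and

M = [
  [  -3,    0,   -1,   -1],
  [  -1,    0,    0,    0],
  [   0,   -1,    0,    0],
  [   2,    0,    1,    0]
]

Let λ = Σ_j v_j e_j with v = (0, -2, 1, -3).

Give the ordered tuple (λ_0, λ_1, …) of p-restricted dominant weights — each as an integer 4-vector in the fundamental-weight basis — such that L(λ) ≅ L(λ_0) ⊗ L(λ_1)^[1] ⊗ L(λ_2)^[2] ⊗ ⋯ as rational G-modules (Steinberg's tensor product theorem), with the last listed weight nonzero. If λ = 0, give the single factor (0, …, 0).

Converting to the ω-basis (c_i = row i of M dotted with v = (0, -2, 1, -3)):
  c_1 = (-3)·(0) + (0)·(-2) + (-1)·(1) + (-1)·(-3) = 2
  c_2 = (-1)·(0) + (0)·(-2) + (0)·(1) + (0)·(-3) = 0
  c_3 = (0)·(0) + (-1)·(-2) + (0)·(1) + (0)·(-3) = 2
  c_4 = (2)·(0) + (0)·(-2) + (1)·(1) + (0)·(-3) = 1
Writing each c_i in base p = 3:
  c_1 = 2 = 2·3^0
  c_2 = 0
  c_3 = 2 = 2·3^0
  c_4 = 1 = 1·3^0
Factor λ_0 = (2, 0, 2, 1)

((2, 0, 2, 1),)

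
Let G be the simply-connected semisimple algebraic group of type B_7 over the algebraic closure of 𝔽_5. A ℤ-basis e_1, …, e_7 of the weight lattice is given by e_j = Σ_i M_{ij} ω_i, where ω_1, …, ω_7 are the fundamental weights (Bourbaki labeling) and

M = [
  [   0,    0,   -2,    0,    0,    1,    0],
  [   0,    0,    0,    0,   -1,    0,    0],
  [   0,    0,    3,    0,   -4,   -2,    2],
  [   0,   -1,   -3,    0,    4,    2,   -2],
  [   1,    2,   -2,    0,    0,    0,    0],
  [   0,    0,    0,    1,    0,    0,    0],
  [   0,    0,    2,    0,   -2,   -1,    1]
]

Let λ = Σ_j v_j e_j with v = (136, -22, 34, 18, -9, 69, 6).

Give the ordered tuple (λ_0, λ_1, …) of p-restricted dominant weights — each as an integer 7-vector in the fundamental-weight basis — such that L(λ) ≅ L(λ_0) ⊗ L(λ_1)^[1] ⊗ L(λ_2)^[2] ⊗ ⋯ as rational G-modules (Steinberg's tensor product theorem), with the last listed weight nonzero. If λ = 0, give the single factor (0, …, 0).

Change of basis e → ω: c = M·v where v = (136, -22, 34, 18, -9, 69, 6):
  c_1 = 0*136 + 0*-22 + -2*34 + 0*18 + 0*-9 + 1*69 + 0*6 = 1
  c_2 = 0*136 + 0*-22 + 0*34 + 0*18 + -1*-9 + 0*69 + 0*6 = 9
  c_3 = 0*136 + 0*-22 + 3*34 + 0*18 + -4*-9 + -2*69 + 2*6 = 12
  c_4 = 0*136 + -1*-22 + -3*34 + 0*18 + 4*-9 + 2*69 + -2*6 = 10
  c_5 = 1*136 + 2*-22 + -2*34 + 0*18 + 0*-9 + 0*69 + 0*6 = 24
  c_6 = 0*136 + 0*-22 + 0*34 + 1*18 + 0*-9 + 0*69 + 0*6 = 18
  c_7 = 0*136 + 0*-22 + 2*34 + 0*18 + -2*-9 + -1*69 + 1*6 = 23
p = 5; digits c_i = Σ_j d_{ij}·5^j, 0 ≤ d_{ij} < 5:
  c_1 = 1 = 1·5^0
  c_2 = 9 = 4·5^0 + 1·5^1
  c_3 = 12 = 2·5^0 + 2·5^1
  c_4 = 10 = 0·5^0 + 2·5^1
  c_5 = 24 = 4·5^0 + 4·5^1
  c_6 = 18 = 3·5^0 + 3·5^1
  c_7 = 23 = 3·5^0 + 4·5^1
λ_0 = (1, 4, 2, 0, 4, 3, 3)
λ_1 = (0, 1, 2, 2, 4, 3, 4)

((1, 4, 2, 0, 4, 3, 3), (0, 1, 2, 2, 4, 3, 4))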